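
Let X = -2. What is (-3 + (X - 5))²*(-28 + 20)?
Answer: -800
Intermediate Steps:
(-3 + (X - 5))²*(-28 + 20) = (-3 + (-2 - 5))²*(-28 + 20) = (-3 - 7)²*(-8) = (-10)²*(-8) = 100*(-8) = -800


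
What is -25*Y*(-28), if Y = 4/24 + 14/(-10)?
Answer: -2590/3 ≈ -863.33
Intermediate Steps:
Y = -37/30 (Y = 4*(1/24) + 14*(-⅒) = ⅙ - 7/5 = -37/30 ≈ -1.2333)
-25*Y*(-28) = -25*(-37/30)*(-28) = (185/6)*(-28) = -2590/3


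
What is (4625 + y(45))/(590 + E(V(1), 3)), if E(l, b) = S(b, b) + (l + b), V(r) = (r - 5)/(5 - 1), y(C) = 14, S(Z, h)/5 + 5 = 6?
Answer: 4639/597 ≈ 7.7705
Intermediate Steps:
S(Z, h) = 5 (S(Z, h) = -25 + 5*6 = -25 + 30 = 5)
V(r) = -5/4 + r/4 (V(r) = (-5 + r)/4 = (-5 + r)*(1/4) = -5/4 + r/4)
E(l, b) = 5 + b + l (E(l, b) = 5 + (l + b) = 5 + (b + l) = 5 + b + l)
(4625 + y(45))/(590 + E(V(1), 3)) = (4625 + 14)/(590 + (5 + 3 + (-5/4 + (1/4)*1))) = 4639/(590 + (5 + 3 + (-5/4 + 1/4))) = 4639/(590 + (5 + 3 - 1)) = 4639/(590 + 7) = 4639/597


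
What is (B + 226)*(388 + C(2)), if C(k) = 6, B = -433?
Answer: -81558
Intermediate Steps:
(B + 226)*(388 + C(2)) = (-433 + 226)*(388 + 6) = -207*394 = -81558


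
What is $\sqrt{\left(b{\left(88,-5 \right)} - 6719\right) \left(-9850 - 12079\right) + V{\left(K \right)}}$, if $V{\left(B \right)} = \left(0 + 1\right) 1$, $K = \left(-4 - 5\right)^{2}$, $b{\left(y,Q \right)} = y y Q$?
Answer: $6 \sqrt{27678662} \approx 31566.0$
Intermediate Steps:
$b{\left(y,Q \right)} = Q y^{2}$ ($b{\left(y,Q \right)} = y^{2} Q = Q y^{2}$)
$K = 81$ ($K = \left(-9\right)^{2} = 81$)
$V{\left(B \right)} = 1$ ($V{\left(B \right)} = 1 \cdot 1 = 1$)
$\sqrt{\left(b{\left(88,-5 \right)} - 6719\right) \left(-9850 - 12079\right) + V{\left(K \right)}} = \sqrt{\left(- 5 \cdot 88^{2} - 6719\right) \left(-9850 - 12079\right) + 1} = \sqrt{\left(\left(-5\right) 7744 - 6719\right) \left(-21929\right) + 1} = \sqrt{\left(-38720 - 6719\right) \left(-21929\right) + 1} = \sqrt{\left(-45439\right) \left(-21929\right) + 1} = \sqrt{996431831 + 1} = \sqrt{996431832} = 6 \sqrt{27678662}$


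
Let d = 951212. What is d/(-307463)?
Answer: -951212/307463 ≈ -3.0937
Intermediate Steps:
d/(-307463) = 951212/(-307463) = 951212*(-1/307463) = -951212/307463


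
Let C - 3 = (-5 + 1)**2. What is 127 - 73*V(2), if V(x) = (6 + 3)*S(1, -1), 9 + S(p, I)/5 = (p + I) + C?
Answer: -32723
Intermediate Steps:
C = 19 (C = 3 + (-5 + 1)**2 = 3 + (-4)**2 = 3 + 16 = 19)
S(p, I) = 50 + 5*I + 5*p (S(p, I) = -45 + 5*((p + I) + 19) = -45 + 5*((I + p) + 19) = -45 + 5*(19 + I + p) = -45 + (95 + 5*I + 5*p) = 50 + 5*I + 5*p)
V(x) = 450 (V(x) = (6 + 3)*(50 + 5*(-1) + 5*1) = 9*(50 - 5 + 5) = 9*50 = 450)
127 - 73*V(2) = 127 - 73*450 = 127 - 32850 = -32723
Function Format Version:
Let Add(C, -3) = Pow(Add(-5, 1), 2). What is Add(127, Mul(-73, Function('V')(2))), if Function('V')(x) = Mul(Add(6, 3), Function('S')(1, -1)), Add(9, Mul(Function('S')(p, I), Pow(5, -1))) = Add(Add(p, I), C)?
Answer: -32723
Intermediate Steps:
C = 19 (C = Add(3, Pow(Add(-5, 1), 2)) = Add(3, Pow(-4, 2)) = Add(3, 16) = 19)
Function('S')(p, I) = Add(50, Mul(5, I), Mul(5, p)) (Function('S')(p, I) = Add(-45, Mul(5, Add(Add(p, I), 19))) = Add(-45, Mul(5, Add(Add(I, p), 19))) = Add(-45, Mul(5, Add(19, I, p))) = Add(-45, Add(95, Mul(5, I), Mul(5, p))) = Add(50, Mul(5, I), Mul(5, p)))
Function('V')(x) = 450 (Function('V')(x) = Mul(Add(6, 3), Add(50, Mul(5, -1), Mul(5, 1))) = Mul(9, Add(50, -5, 5)) = Mul(9, 50) = 450)
Add(127, Mul(-73, Function('V')(2))) = Add(127, Mul(-73, 450)) = Add(127, -32850) = -32723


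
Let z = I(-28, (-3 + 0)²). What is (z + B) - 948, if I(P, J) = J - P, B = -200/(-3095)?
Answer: -563869/619 ≈ -910.94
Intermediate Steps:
B = 40/619 (B = -200*(-1/3095) = 40/619 ≈ 0.064620)
z = 37 (z = (-3 + 0)² - 1*(-28) = (-3)² + 28 = 9 + 28 = 37)
(z + B) - 948 = (37 + 40/619) - 948 = 22943/619 - 948 = -563869/619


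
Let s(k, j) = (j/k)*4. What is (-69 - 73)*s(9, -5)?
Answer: 2840/9 ≈ 315.56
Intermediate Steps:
s(k, j) = 4*j/k
(-69 - 73)*s(9, -5) = (-69 - 73)*(4*(-5)/9) = -568*(-5)/9 = -142*(-20/9) = 2840/9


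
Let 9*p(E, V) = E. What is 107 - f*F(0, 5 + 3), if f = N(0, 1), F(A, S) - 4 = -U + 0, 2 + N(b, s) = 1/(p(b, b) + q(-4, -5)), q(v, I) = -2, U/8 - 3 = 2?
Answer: 17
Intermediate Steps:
U = 40 (U = 24 + 8*2 = 24 + 16 = 40)
p(E, V) = E/9
N(b, s) = -2 + 1/(-2 + b/9) (N(b, s) = -2 + 1/(b/9 - 2) = -2 + 1/(-2 + b/9))
F(A, S) = -36 (F(A, S) = 4 + (-1*40 + 0) = 4 + (-40 + 0) = 4 - 40 = -36)
f = -5/2 (f = (45 - 2*0)/(-18 + 0) = (45 + 0)/(-18) = -1/18*45 = -5/2 ≈ -2.5000)
107 - f*F(0, 5 + 3) = 107 - (-5)*(-36)/2 = 107 - 1*90 = 107 - 90 = 17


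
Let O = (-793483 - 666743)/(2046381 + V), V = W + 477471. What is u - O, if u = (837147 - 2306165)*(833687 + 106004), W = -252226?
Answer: -1567902381445064981/1135813 ≈ -1.3804e+12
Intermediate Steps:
V = 225245 (V = -252226 + 477471 = 225245)
u = -1380422993438 (u = -1469018*939691 = -1380422993438)
O = -730113/1135813 (O = (-793483 - 666743)/(2046381 + 225245) = -1460226/2271626 = -1460226*1/2271626 = -730113/1135813 ≈ -0.64281)
u - O = -1380422993438 - 1*(-730113/1135813) = -1380422993438 + 730113/1135813 = -1567902381445064981/1135813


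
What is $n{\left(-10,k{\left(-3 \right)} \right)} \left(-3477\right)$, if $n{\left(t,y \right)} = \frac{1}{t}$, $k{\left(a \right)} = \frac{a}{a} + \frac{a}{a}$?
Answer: $\frac{3477}{10} \approx 347.7$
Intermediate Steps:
$k{\left(a \right)} = 2$ ($k{\left(a \right)} = 1 + 1 = 2$)
$n{\left(-10,k{\left(-3 \right)} \right)} \left(-3477\right) = \frac{1}{-10} \left(-3477\right) = \left(- \frac{1}{10}\right) \left(-3477\right) = \frac{3477}{10}$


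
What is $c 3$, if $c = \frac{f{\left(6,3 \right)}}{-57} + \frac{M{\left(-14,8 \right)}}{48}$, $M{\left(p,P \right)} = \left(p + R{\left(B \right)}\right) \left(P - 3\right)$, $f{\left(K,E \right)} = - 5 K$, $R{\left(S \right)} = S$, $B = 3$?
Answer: $- \frac{565}{304} \approx -1.8586$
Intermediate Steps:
$M{\left(p,P \right)} = \left(-3 + P\right) \left(3 + p\right)$ ($M{\left(p,P \right)} = \left(p + 3\right) \left(P - 3\right) = \left(3 + p\right) \left(-3 + P\right) = \left(-3 + P\right) \left(3 + p\right)$)
$c = - \frac{565}{912}$ ($c = \frac{\left(-5\right) 6}{-57} + \frac{-9 - -42 + 3 \cdot 8 + 8 \left(-14\right)}{48} = \left(-30\right) \left(- \frac{1}{57}\right) + \left(-9 + 42 + 24 - 112\right) \frac{1}{48} = \frac{10}{19} - \frac{55}{48} = - \frac{565}{912} \approx -0.61952$)
$c 3 = \left(- \frac{565}{912}\right) 3 = - \frac{565}{304}$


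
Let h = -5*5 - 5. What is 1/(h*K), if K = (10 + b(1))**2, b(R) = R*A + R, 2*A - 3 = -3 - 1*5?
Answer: -2/4335 ≈ -0.00046136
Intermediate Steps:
A = -5/2 (A = 3/2 + (-3 - 1*5)/2 = 3/2 + (-3 - 5)/2 = 3/2 + (1/2)*(-8) = 3/2 - 4 = -5/2 ≈ -2.5000)
b(R) = -3*R/2 (b(R) = R*(-5/2) + R = -5*R/2 + R = -3*R/2)
K = 289/4 (K = (10 - 3/2*1)**2 = (10 - 3/2)**2 = (17/2)**2 = 289/4 ≈ 72.250)
h = -30 (h = -25 - 5 = -30)
1/(h*K) = 1/(-30*289/4) = 1/(-4335/2) = -2/4335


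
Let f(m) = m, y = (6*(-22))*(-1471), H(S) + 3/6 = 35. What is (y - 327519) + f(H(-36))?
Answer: -266625/2 ≈ -1.3331e+5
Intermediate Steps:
H(S) = 69/2 (H(S) = -½ + 35 = 69/2)
y = 194172 (y = -132*(-1471) = 194172)
(y - 327519) + f(H(-36)) = (194172 - 327519) + 69/2 = -133347 + 69/2 = -266625/2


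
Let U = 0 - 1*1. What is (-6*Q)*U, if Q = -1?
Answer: -6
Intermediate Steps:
U = -1 (U = 0 - 1 = -1)
(-6*Q)*U = -6*(-1)*(-1) = 6*(-1) = -6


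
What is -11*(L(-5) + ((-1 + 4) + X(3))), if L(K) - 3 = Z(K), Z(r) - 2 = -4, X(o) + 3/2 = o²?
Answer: -253/2 ≈ -126.50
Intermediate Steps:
X(o) = -3/2 + o²
Z(r) = -2 (Z(r) = 2 - 4 = -2)
L(K) = 1 (L(K) = 3 - 2 = 1)
-11*(L(-5) + ((-1 + 4) + X(3))) = -11*(1 + ((-1 + 4) + (-3/2 + 3²))) = -11*(1 + (3 + (-3/2 + 9))) = -11*(1 + (3 + 15/2)) = -11*(1 + 21/2) = -11*23/2 = -253/2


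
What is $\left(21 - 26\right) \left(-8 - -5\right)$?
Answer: $15$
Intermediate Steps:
$\left(21 - 26\right) \left(-8 - -5\right) = - 5 \left(-8 + 5\right) = \left(-5\right) \left(-3\right) = 15$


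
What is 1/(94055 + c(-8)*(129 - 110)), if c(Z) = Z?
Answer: 1/93903 ≈ 1.0649e-5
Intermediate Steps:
1/(94055 + c(-8)*(129 - 110)) = 1/(94055 - 8*(129 - 110)) = 1/(94055 - 8*19) = 1/(94055 - 152) = 1/93903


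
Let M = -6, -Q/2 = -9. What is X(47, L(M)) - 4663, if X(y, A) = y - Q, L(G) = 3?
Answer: -4634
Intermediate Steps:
Q = 18 (Q = -2*(-9) = 18)
X(y, A) = -18 + y (X(y, A) = y - 1*18 = y - 18 = -18 + y)
X(47, L(M)) - 4663 = (-18 + 47) - 4663 = 29 - 4663 = -4634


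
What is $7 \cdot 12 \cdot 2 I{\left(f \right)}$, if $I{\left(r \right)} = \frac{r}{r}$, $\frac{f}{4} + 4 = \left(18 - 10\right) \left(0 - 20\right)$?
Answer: $168$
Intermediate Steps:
$f = -656$ ($f = -16 + 4 \left(18 - 10\right) \left(0 - 20\right) = -16 + 4 \cdot 8 \left(-20\right) = -16 + 4 \left(-160\right) = -16 - 640 = -656$)
$I{\left(r \right)} = 1$
$7 \cdot 12 \cdot 2 I{\left(f \right)} = 7 \cdot 12 \cdot 2 \cdot 1 = 84 \cdot 2 \cdot 1 = 168 \cdot 1 = 168$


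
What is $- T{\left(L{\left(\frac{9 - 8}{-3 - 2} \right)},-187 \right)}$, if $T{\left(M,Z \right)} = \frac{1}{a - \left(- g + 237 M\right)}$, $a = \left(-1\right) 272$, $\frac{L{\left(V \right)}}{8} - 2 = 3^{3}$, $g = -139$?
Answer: $\frac{1}{55395} \approx 1.8052 \cdot 10^{-5}$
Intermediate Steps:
$L{\left(V \right)} = 232$ ($L{\left(V \right)} = 16 + 8 \cdot 3^{3} = 16 + 8 \cdot 27 = 16 + 216 = 232$)
$a = -272$
$T{\left(M,Z \right)} = \frac{1}{-411 - 237 M}$ ($T{\left(M,Z \right)} = \frac{1}{-272 - \left(139 + 237 M\right)} = \frac{1}{-411 - 237 M}$)
$- T{\left(L{\left(\frac{9 - 8}{-3 - 2} \right)},-187 \right)} = - \frac{-1}{411 + 237 \cdot 232} = - \frac{-1}{411 + 54984} = - \frac{-1}{55395} = \left(-1\right) \left(- \frac{1}{55395}\right) = \frac{1}{55395}$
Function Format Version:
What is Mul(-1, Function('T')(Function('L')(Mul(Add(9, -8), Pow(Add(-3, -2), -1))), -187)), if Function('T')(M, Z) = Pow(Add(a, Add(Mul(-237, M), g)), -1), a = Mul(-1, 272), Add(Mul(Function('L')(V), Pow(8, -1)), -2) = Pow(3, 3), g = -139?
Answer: Rational(1, 55395) ≈ 1.8052e-5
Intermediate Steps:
Function('L')(V) = 232 (Function('L')(V) = Add(16, Mul(8, Pow(3, 3))) = Add(16, Mul(8, 27)) = Add(16, 216) = 232)
a = -272
Function('T')(M, Z) = Pow(Add(-411, Mul(-237, M)), -1) (Function('T')(M, Z) = Pow(Add(-272, Add(Mul(-237, M), -139)), -1) = Pow(Add(-272, Add(-139, Mul(-237, M))), -1) = Pow(Add(-411, Mul(-237, M)), -1))
Mul(-1, Function('T')(Function('L')(Mul(Add(9, -8), Pow(Add(-3, -2), -1))), -187)) = Mul(-1, Mul(-1, Pow(Add(411, Mul(237, 232)), -1))) = Mul(-1, Mul(-1, Pow(Add(411, 54984), -1))) = Mul(-1, Mul(-1, Pow(55395, -1))) = Mul(-1, Mul(-1, Rational(1, 55395))) = Mul(-1, Rational(-1, 55395)) = Rational(1, 55395)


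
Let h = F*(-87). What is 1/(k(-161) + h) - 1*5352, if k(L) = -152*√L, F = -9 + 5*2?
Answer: (-813504*√161 + 465625*I)/(-87*I + 152*√161) ≈ -5352.0 + 0.00051749*I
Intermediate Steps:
F = 1 (F = -9 + 10 = 1)
h = -87 (h = 1*(-87) = -87)
1/(k(-161) + h) - 1*5352 = 1/(-152*I*√161 - 87) - 1*5352 = 1/(-152*I*√161 - 87) - 5352 = 1/(-87 - 152*I*√161) - 5352 = -5352 + 1/(-87 - 152*I*√161)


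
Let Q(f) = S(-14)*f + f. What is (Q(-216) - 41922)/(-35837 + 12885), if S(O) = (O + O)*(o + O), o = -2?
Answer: 69453/11476 ≈ 6.0520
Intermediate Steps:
S(O) = 2*O*(-2 + O) (S(O) = (O + O)*(-2 + O) = (2*O)*(-2 + O) = 2*O*(-2 + O))
Q(f) = 449*f (Q(f) = (2*(-14)*(-2 - 14))*f + f = (2*(-14)*(-16))*f + f = 448*f + f = 449*f)
(Q(-216) - 41922)/(-35837 + 12885) = (449*(-216) - 41922)/(-35837 + 12885) = (-96984 - 41922)/(-22952) = -138906*(-1/22952) = 69453/11476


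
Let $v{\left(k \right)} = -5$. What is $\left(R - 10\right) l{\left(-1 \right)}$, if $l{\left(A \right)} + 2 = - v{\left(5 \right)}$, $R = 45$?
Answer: $105$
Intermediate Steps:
$l{\left(A \right)} = 3$ ($l{\left(A \right)} = -2 - -5 = -2 + 5 = 3$)
$\left(R - 10\right) l{\left(-1 \right)} = \left(45 - 10\right) 3 = 35 \cdot 3 = 105$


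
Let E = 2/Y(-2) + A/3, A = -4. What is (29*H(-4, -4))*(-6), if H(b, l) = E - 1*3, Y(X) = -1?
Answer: 1102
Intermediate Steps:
E = -10/3 (E = 2/(-1) - 4/3 = 2*(-1) - 4*⅓ = -2 - 4/3 = -10/3 ≈ -3.3333)
H(b, l) = -19/3 (H(b, l) = -10/3 - 1*3 = -10/3 - 3 = -19/3)
(29*H(-4, -4))*(-6) = (29*(-19/3))*(-6) = -551/3*(-6) = 1102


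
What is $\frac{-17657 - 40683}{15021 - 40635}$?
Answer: $\frac{29170}{12807} \approx 2.2777$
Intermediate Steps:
$\frac{-17657 - 40683}{15021 - 40635} = - \frac{58340}{-25614} = \left(-58340\right) \left(- \frac{1}{25614}\right) = \frac{29170}{12807}$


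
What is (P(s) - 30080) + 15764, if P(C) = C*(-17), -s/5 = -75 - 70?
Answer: -26641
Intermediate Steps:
s = 725 (s = -5*(-75 - 70) = -5*(-145) = 725)
P(C) = -17*C
(P(s) - 30080) + 15764 = (-17*725 - 30080) + 15764 = (-12325 - 30080) + 15764 = -42405 + 15764 = -26641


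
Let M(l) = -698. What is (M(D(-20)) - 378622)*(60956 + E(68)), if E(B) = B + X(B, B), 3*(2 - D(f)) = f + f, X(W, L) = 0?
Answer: -23147623680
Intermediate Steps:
D(f) = 2 - 2*f/3 (D(f) = 2 - (f + f)/3 = 2 - 2*f/3)
E(B) = B (E(B) = B + 0 = B)
(M(D(-20)) - 378622)*(60956 + E(68)) = (-698 - 378622)*(60956 + 68) = -379320*61024 = -23147623680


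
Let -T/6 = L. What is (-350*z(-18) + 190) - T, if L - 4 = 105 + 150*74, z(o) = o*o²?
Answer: 2108644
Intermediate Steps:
z(o) = o³
L = 11209 (L = 4 + (105 + 150*74) = 4 + (105 + 11100) = 4 + 11205 = 11209)
T = -67254 (T = -6*11209 = -67254)
(-350*z(-18) + 190) - T = (-350*(-18)³ + 190) - 1*(-67254) = (-350*(-5832) + 190) + 67254 = (2041200 + 190) + 67254 = 2041390 + 67254 = 2108644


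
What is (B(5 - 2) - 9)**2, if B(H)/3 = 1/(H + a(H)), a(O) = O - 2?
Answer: 1089/16 ≈ 68.063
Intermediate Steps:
a(O) = -2 + O
B(H) = 3/(-2 + 2*H) (B(H) = 3/(H + (-2 + H)) = 3/(-2 + 2*H))
(B(5 - 2) - 9)**2 = (3/(2*(-1 + (5 - 2))) - 9)**2 = (3/(2*(-1 + 3)) - 9)**2 = ((3/2)/2 - 9)**2 = ((3/2)*(1/2) - 9)**2 = (3/4 - 9)**2 = (-33/4)**2 = 1089/16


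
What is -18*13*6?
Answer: -1404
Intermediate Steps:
-18*13*6 = -234*6 = -1404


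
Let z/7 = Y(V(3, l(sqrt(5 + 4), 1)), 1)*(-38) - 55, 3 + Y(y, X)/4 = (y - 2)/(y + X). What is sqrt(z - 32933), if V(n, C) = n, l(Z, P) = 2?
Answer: 2*I*sqrt(7598) ≈ 174.33*I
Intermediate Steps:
Y(y, X) = -12 + 4*(-2 + y)/(X + y) (Y(y, X) = -12 + 4*((y - 2)/(y + X)) = -12 + 4*((-2 + y)/(X + y)) = -12 + 4*(-2 + y)/(X + y))
z = 2541 (z = 7*((4*(-2 - 3*1 - 2*3)/(1 + 3))*(-38) - 55) = 7*((4*(-2 - 3 - 6)/4)*(-38) - 55) = 7*((4*(1/4)*(-11))*(-38) - 55) = 7*(-11*(-38) - 55) = 7*(418 - 55) = 7*363 = 2541)
sqrt(z - 32933) = sqrt(2541 - 32933) = sqrt(-30392) = 2*I*sqrt(7598)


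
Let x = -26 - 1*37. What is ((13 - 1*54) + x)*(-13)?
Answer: 1352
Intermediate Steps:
x = -63 (x = -26 - 37 = -63)
((13 - 1*54) + x)*(-13) = ((13 - 1*54) - 63)*(-13) = ((13 - 54) - 63)*(-13) = (-41 - 63)*(-13) = -104*(-13) = 1352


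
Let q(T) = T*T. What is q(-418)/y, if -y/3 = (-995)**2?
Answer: -174724/2970075 ≈ -0.058828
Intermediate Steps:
q(T) = T**2
y = -2970075 (y = -3*(-995)**2 = -3*990025 = -2970075)
q(-418)/y = (-418)**2/(-2970075) = 174724*(-1/2970075) = -174724/2970075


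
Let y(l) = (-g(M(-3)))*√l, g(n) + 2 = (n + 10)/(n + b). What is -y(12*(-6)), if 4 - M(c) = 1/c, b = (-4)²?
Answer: -474*I*√2/61 ≈ -10.989*I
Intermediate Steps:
b = 16
M(c) = 4 - 1/c
g(n) = -2 + (10 + n)/(16 + n) (g(n) = -2 + (n + 10)/(n + 16) = -2 + (10 + n)/(16 + n))
y(l) = 79*√l/61 (y(l) = (-(-22 - (4 - 1/(-3)))/(16 + (4 - 1/(-3))))*√l = (-(-22 - (4 - 1*(-⅓)))/(16 + (4 - 1*(-⅓))))*√l = (-(-22 - (4 + ⅓))/(16 + (4 + ⅓)))*√l = (-(-22 - 1*13/3)/(16 + 13/3))*√l = (-(-22 - 13/3)/61/3)*√l = (-3*(-79)/(61*3))*√l = (-1*(-79/61))*√l = 79*√l/61)
-y(12*(-6)) = -79*√(12*(-6))/61 = -79*√(-72)/61 = -79*6*I*√2/61 = -474*I*√2/61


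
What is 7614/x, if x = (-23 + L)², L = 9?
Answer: 3807/98 ≈ 38.847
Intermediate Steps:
x = 196 (x = (-23 + 9)² = (-14)² = 196)
7614/x = 7614/196 = 7614*(1/196) = 3807/98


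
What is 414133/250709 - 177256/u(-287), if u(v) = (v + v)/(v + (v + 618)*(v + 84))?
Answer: -214199214129827/10279069 ≈ -2.0838e+7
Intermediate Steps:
u(v) = 2*v/(v + (84 + v)*(618 + v)) (u(v) = (2*v)/(v + (618 + v)*(84 + v)) = (2*v)/(v + (84 + v)*(618 + v)) = 2*v/(v + (84 + v)*(618 + v)))
414133/250709 - 177256/u(-287) = 414133/250709 - 177256/(2*(-287)/(51912 + (-287)² + 703*(-287))) = 414133*(1/250709) - 177256/(2*(-287)/(51912 + 82369 - 201761)) = 414133/250709 - 177256/(2*(-287)/(-67480)) = 414133/250709 - 177256/(2*(-287)*(-1/67480)) = 414133/250709 - 177256/41/4820 = 414133/250709 - 177256*4820/41 = 414133/250709 - 854373920/41 = -214199214129827/10279069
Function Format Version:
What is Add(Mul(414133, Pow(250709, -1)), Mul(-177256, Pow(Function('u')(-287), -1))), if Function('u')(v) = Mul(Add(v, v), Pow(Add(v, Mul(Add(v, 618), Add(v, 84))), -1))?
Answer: Rational(-214199214129827, 10279069) ≈ -2.0838e+7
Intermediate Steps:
Function('u')(v) = Mul(2, v, Pow(Add(v, Mul(Add(84, v), Add(618, v))), -1)) (Function('u')(v) = Mul(Mul(2, v), Pow(Add(v, Mul(Add(618, v), Add(84, v))), -1)) = Mul(Mul(2, v), Pow(Add(v, Mul(Add(84, v), Add(618, v))), -1)) = Mul(2, v, Pow(Add(v, Mul(Add(84, v), Add(618, v))), -1)))
Add(Mul(414133, Pow(250709, -1)), Mul(-177256, Pow(Function('u')(-287), -1))) = Add(Mul(414133, Pow(250709, -1)), Mul(-177256, Pow(Mul(2, -287, Pow(Add(51912, Pow(-287, 2), Mul(703, -287)), -1)), -1))) = Add(Mul(414133, Rational(1, 250709)), Mul(-177256, Pow(Mul(2, -287, Pow(Add(51912, 82369, -201761), -1)), -1))) = Add(Rational(414133, 250709), Mul(-177256, Pow(Mul(2, -287, Pow(-67480, -1)), -1))) = Add(Rational(414133, 250709), Mul(-177256, Pow(Mul(2, -287, Rational(-1, 67480)), -1))) = Add(Rational(414133, 250709), Mul(-177256, Pow(Rational(41, 4820), -1))) = Add(Rational(414133, 250709), Mul(-177256, Rational(4820, 41))) = Add(Rational(414133, 250709), Rational(-854373920, 41)) = Rational(-214199214129827, 10279069)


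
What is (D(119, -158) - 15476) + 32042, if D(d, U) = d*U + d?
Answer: -2117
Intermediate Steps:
D(d, U) = d + U*d (D(d, U) = U*d + d = d + U*d)
(D(119, -158) - 15476) + 32042 = (119*(1 - 158) - 15476) + 32042 = (119*(-157) - 15476) + 32042 = (-18683 - 15476) + 32042 = -34159 + 32042 = -2117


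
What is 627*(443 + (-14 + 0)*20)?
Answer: 102201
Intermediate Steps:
627*(443 + (-14 + 0)*20) = 627*(443 - 14*20) = 627*(443 - 280) = 627*163 = 102201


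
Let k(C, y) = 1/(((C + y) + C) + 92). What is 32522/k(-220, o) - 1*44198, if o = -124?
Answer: -15394582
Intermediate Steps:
k(C, y) = 1/(92 + y + 2*C) (k(C, y) = 1/((y + 2*C) + 92) = 1/(92 + y + 2*C))
32522/k(-220, o) - 1*44198 = 32522/(1/(92 - 124 + 2*(-220))) - 1*44198 = 32522/(1/(92 - 124 - 440)) - 44198 = 32522/(1/(-472)) - 44198 = 32522/(-1/472) - 44198 = 32522*(-472) - 44198 = -15350384 - 44198 = -15394582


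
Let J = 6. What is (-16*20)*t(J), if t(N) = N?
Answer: -1920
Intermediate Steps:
(-16*20)*t(J) = -16*20*6 = -320*6 = -1920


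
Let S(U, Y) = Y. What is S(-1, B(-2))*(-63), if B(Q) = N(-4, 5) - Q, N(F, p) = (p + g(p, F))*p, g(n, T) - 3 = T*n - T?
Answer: 2394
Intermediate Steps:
g(n, T) = 3 - T + T*n (g(n, T) = 3 + (T*n - T) = 3 + (-T + T*n) = 3 - T + T*n)
N(F, p) = p*(3 + p - F + F*p) (N(F, p) = (p + (3 - F + F*p))*p = (3 + p - F + F*p)*p = p*(3 + p - F + F*p))
B(Q) = -40 - Q (B(Q) = 5*(3 + 5 - 1*(-4) - 4*5) - Q = 5*(3 + 5 + 4 - 20) - Q = 5*(-8) - Q = -40 - Q)
S(-1, B(-2))*(-63) = (-40 - 1*(-2))*(-63) = (-40 + 2)*(-63) = -38*(-63) = 2394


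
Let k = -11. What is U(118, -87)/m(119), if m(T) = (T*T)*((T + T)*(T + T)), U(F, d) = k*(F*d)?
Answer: 56463/401067842 ≈ 0.00014078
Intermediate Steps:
U(F, d) = -11*F*d
m(T) = 4*T⁴ (m(T) = T²*((2*T)*(2*T)) = T²*(4*T²) = 4*T⁴)
U(118, -87)/m(119) = (-11*118*(-87))/((4*119⁴)) = 112926/((4*200533921)) = 112926/802135684 = 112926*(1/802135684) = 56463/401067842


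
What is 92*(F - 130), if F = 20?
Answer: -10120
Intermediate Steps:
92*(F - 130) = 92*(20 - 130) = 92*(-110) = -10120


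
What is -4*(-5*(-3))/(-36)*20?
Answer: 100/3 ≈ 33.333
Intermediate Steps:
-4*(-5*(-3))/(-36)*20 = -60*(-1)/36*20 = -4*(-5/12)*20 = (5/3)*20 = 100/3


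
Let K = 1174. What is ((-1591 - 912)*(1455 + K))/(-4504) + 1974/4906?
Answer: 16146134759/11048312 ≈ 1461.4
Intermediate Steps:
((-1591 - 912)*(1455 + K))/(-4504) + 1974/4906 = ((-1591 - 912)*(1455 + 1174))/(-4504) + 1974/4906 = -2503*2629*(-1/4504) + 1974*(1/4906) = -6580387*(-1/4504) + 987/2453 = 6580387/4504 + 987/2453 = 16146134759/11048312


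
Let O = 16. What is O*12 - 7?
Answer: 185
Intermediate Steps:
O*12 - 7 = 16*12 - 7 = 192 - 7 = 185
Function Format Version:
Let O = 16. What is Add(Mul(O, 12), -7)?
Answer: 185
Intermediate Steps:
Add(Mul(O, 12), -7) = Add(Mul(16, 12), -7) = Add(192, -7) = 185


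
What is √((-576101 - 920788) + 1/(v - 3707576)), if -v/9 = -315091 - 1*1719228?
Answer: I*√319133465110951673930/14601295 ≈ 1223.5*I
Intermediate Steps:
v = 18308871 (v = -9*(-315091 - 1*1719228) = -9*(-315091 - 1719228) = -9*(-2034319) = 18308871)
√((-576101 - 920788) + 1/(v - 3707576)) = √((-576101 - 920788) + 1/(18308871 - 3707576)) = √(-1496889 + 1/14601295) = √(-21856517871254/14601295) = I*√319133465110951673930/14601295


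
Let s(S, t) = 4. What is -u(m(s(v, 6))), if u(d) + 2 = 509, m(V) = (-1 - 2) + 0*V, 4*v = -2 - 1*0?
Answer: -507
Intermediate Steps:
v = -½ (v = (-2 - 1*0)/4 = (-2 + 0)/4 = (¼)*(-2) = -½ ≈ -0.50000)
m(V) = -3 (m(V) = -3 + 0 = -3)
u(d) = 507 (u(d) = -2 + 509 = 507)
-u(m(s(v, 6))) = -1*507 = -507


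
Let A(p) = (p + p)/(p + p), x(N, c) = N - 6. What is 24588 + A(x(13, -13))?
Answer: 24589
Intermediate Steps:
x(N, c) = -6 + N
A(p) = 1 (A(p) = (2*p)/((2*p)) = (2*p)*(1/(2*p)) = 1)
24588 + A(x(13, -13)) = 24588 + 1 = 24589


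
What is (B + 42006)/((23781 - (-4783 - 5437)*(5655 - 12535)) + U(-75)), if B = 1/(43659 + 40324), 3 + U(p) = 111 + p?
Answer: -3527789899/5903147097638 ≈ -0.00059761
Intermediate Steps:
U(p) = 108 + p (U(p) = -3 + (111 + p) = 108 + p)
B = 1/83983 ≈ 1.1907e-5
(B + 42006)/((23781 - (-4783 - 5437)*(5655 - 12535)) + U(-75)) = (1/83983 + 42006)/((23781 - (-4783 - 5437)*(5655 - 12535)) + (108 - 75)) = 3527789899/(83983*((23781 - (-10220)*(-6880)) + 33)) = 3527789899/(83983*((23781 - 1*70313600) + 33)) = 3527789899/(83983*((23781 - 70313600) + 33)) = 3527789899/(83983*(-70289819 + 33)) = (3527789899/83983)/(-70289786) = (3527789899/83983)*(-1/70289786) = -3527789899/5903147097638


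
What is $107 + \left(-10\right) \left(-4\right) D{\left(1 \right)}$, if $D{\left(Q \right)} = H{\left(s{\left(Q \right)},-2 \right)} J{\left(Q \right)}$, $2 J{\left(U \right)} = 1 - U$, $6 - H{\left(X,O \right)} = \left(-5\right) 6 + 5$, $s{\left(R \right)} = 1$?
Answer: $107$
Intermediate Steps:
$H{\left(X,O \right)} = 31$ ($H{\left(X,O \right)} = 6 - \left(\left(-5\right) 6 + 5\right) = 6 - \left(-30 + 5\right) = 6 - -25 = 6 + 25 = 31$)
$J{\left(U \right)} = \frac{1}{2} - \frac{U}{2}$ ($J{\left(U \right)} = \frac{1 - U}{2} = \frac{1}{2} - \frac{U}{2}$)
$D{\left(Q \right)} = \frac{31}{2} - \frac{31 Q}{2}$ ($D{\left(Q \right)} = 31 \left(\frac{1}{2} - \frac{Q}{2}\right) = \frac{31}{2} - \frac{31 Q}{2}$)
$107 + \left(-10\right) \left(-4\right) D{\left(1 \right)} = 107 + \left(-10\right) \left(-4\right) \left(\frac{31}{2} - \frac{31}{2}\right) = 107 + 40 \left(\frac{31}{2} - \frac{31}{2}\right) = 107 + 40 \cdot 0 = 107 + 0 = 107$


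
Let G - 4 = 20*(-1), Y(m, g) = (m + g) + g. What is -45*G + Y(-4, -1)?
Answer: 714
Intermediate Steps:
Y(m, g) = m + 2*g (Y(m, g) = (g + m) + g = m + 2*g)
G = -16 (G = 4 + 20*(-1) = 4 - 20 = -16)
-45*G + Y(-4, -1) = -45*(-16) + (-4 + 2*(-1)) = 720 + (-4 - 2) = 720 - 6 = 714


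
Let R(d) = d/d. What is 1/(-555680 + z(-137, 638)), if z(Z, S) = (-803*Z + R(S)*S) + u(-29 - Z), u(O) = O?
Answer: -1/444923 ≈ -2.2476e-6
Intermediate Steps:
R(d) = 1
z(Z, S) = -29 + S - 804*Z (z(Z, S) = (-803*Z + 1*S) + (-29 - Z) = (-803*Z + S) + (-29 - Z) = (S - 803*Z) + (-29 - Z) = -29 + S - 804*Z)
1/(-555680 + z(-137, 638)) = 1/(-555680 + (-29 + 638 - 804*(-137))) = 1/(-555680 + (-29 + 638 + 110148)) = 1/(-555680 + 110757) = 1/(-444923) = -1/444923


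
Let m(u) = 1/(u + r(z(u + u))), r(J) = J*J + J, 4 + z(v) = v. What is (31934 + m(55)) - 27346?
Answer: 52289437/11397 ≈ 4588.0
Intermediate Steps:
z(v) = -4 + v
r(J) = J + J² (r(J) = J² + J = J + J²)
m(u) = 1/(u + (-4 + 2*u)*(-3 + 2*u)) (m(u) = 1/(u + (-4 + (u + u))*(1 + (-4 + (u + u)))) = 1/(u + (-4 + 2*u)*(1 + (-4 + 2*u))) = 1/(u + (-4 + 2*u)*(-3 + 2*u)))
(31934 + m(55)) - 27346 = (31934 + 1/(12 - 13*55 + 4*55²)) - 27346 = (31934 + 1/(12 - 715 + 4*3025)) - 27346 = (31934 + 1/(12 - 715 + 12100)) - 27346 = (31934 + 1/11397) - 27346 = 363951799/11397 - 27346 = 52289437/11397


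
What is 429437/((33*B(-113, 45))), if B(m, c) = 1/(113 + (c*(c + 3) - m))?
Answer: 1024636682/33 ≈ 3.1050e+7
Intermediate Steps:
B(m, c) = 1/(113 - m + c*(3 + c)) (B(m, c) = 1/(113 + (c*(3 + c) - m)) = 1/(113 + (-m + c*(3 + c))) = 1/(113 - m + c*(3 + c)))
429437/((33*B(-113, 45))) = 429437/((33/(113 + 45² - 1*(-113) + 3*45))) = 429437/((33/(113 + 2025 + 113 + 135))) = 429437/((33/2386)) = 429437/((33*(1/2386))) = 429437/(33/2386) = 429437*(2386/33) = 1024636682/33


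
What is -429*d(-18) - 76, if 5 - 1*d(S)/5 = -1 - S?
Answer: 25664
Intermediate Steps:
d(S) = 30 + 5*S (d(S) = 25 - 5*(-1 - S) = 25 + (5 + 5*S) = 30 + 5*S)
-429*d(-18) - 76 = -429*(30 + 5*(-18)) - 76 = -429*(30 - 90) - 76 = -429*(-60) - 76 = 25740 - 76 = 25664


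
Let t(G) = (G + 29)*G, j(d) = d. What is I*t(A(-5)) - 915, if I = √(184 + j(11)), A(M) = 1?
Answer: -915 + 30*√195 ≈ -496.07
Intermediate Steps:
t(G) = G*(29 + G) (t(G) = (29 + G)*G = G*(29 + G))
I = √195 (I = √(184 + 11) = √195 ≈ 13.964)
I*t(A(-5)) - 915 = √195*(1*(29 + 1)) - 915 = √195*(1*30) - 915 = √195*30 - 915 = 30*√195 - 915 = -915 + 30*√195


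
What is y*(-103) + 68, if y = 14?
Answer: -1374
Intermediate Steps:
y*(-103) + 68 = 14*(-103) + 68 = -1442 + 68 = -1374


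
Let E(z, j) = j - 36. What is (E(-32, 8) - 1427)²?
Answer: 2117025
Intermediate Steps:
E(z, j) = -36 + j
(E(-32, 8) - 1427)² = ((-36 + 8) - 1427)² = (-28 - 1427)² = (-1455)² = 2117025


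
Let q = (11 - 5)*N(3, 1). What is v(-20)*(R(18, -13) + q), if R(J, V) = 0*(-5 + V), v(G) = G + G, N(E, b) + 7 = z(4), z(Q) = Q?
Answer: 720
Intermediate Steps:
N(E, b) = -3 (N(E, b) = -7 + 4 = -3)
v(G) = 2*G
R(J, V) = 0
q = -18 (q = (11 - 5)*(-3) = 6*(-3) = -18)
v(-20)*(R(18, -13) + q) = (2*(-20))*(0 - 18) = -40*(-18) = 720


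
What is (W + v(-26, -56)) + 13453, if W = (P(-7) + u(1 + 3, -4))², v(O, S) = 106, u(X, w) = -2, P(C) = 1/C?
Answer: 664616/49 ≈ 13564.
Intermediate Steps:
P(C) = 1/C
W = 225/49 (W = (1/(-7) - 2)² = (-⅐ - 2)² = (-15/7)² = 225/49 ≈ 4.5918)
(W + v(-26, -56)) + 13453 = (225/49 + 106) + 13453 = 5419/49 + 13453 = 664616/49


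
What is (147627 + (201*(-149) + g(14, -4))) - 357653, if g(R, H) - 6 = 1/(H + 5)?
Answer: -239968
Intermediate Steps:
g(R, H) = 6 + 1/(5 + H) (g(R, H) = 6 + 1/(H + 5) = 6 + 1/(5 + H))
(147627 + (201*(-149) + g(14, -4))) - 357653 = (147627 + (201*(-149) + (31 + 6*(-4))/(5 - 4))) - 357653 = (147627 + (-29949 + (31 - 24)/1)) - 357653 = (147627 + (-29949 + 1*7)) - 357653 = (147627 + (-29949 + 7)) - 357653 = (147627 - 29942) - 357653 = 117685 - 357653 = -239968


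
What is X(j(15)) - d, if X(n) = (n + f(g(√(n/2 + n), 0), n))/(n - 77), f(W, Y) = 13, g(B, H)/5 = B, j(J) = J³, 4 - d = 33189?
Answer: 54723759/1649 ≈ 33186.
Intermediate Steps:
d = -33185 (d = 4 - 1*33189 = 4 - 33189 = -33185)
g(B, H) = 5*B
X(n) = (13 + n)/(-77 + n) (X(n) = (n + 13)/(n - 77) = (13 + n)/(-77 + n))
X(j(15)) - d = (13 + 15³)/(-77 + 15³) - 1*(-33185) = (13 + 3375)/(-77 + 3375) + 33185 = 3388/3298 + 33185 = (1/3298)*3388 + 33185 = 1694/1649 + 33185 = 54723759/1649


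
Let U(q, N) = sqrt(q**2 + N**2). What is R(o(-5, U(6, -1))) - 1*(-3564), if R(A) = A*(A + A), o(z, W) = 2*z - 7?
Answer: 4142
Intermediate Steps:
U(q, N) = sqrt(N**2 + q**2)
o(z, W) = -7 + 2*z
R(A) = 2*A**2 (R(A) = A*(2*A) = 2*A**2)
R(o(-5, U(6, -1))) - 1*(-3564) = 2*(-7 + 2*(-5))**2 - 1*(-3564) = 2*(-7 - 10)**2 + 3564 = 2*(-17)**2 + 3564 = 2*289 + 3564 = 578 + 3564 = 4142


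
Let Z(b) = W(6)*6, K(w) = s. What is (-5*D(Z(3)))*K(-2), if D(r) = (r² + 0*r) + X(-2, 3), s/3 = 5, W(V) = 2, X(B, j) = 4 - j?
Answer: -10875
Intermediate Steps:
s = 15 (s = 3*5 = 15)
K(w) = 15
Z(b) = 12 (Z(b) = 2*6 = 12)
D(r) = 1 + r² (D(r) = (r² + 0*r) + (4 - 1*3) = (r² + 0) + (4 - 3) = r² + 1 = 1 + r²)
(-5*D(Z(3)))*K(-2) = -5*(1 + 12²)*15 = -5*(1 + 144)*15 = -5*145*15 = -725*15 = -10875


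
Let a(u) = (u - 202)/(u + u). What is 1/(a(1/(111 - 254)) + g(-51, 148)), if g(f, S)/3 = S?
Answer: 2/29775 ≈ 6.7170e-5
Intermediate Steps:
g(f, S) = 3*S
a(u) = (-202 + u)/(2*u) (a(u) = (-202 + u)/((2*u)) = (-202 + u)*(1/(2*u)) = (-202 + u)/(2*u))
1/(a(1/(111 - 254)) + g(-51, 148)) = 1/((-202 + 1/(111 - 254))/(2*(1/(111 - 254))) + 3*148) = 1/((-202 + 1/(-143))/(2*(1/(-143))) + 444) = 1/((-202 - 1/143)/(2*(-1/143)) + 444) = 1/((½)*(-143)*(-28887/143) + 444) = 1/(28887/2 + 444) = 1/(29775/2) = 2/29775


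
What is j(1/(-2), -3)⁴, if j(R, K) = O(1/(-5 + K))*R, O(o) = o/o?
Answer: 1/16 ≈ 0.062500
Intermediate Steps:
O(o) = 1
j(R, K) = R (j(R, K) = 1*R = R)
j(1/(-2), -3)⁴ = (1/(-2))⁴ = (1*(-½))⁴ = (-½)⁴ = 1/16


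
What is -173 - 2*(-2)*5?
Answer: -153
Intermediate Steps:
-173 - 2*(-2)*5 = -173 + 4*5 = -173 + 20 = -153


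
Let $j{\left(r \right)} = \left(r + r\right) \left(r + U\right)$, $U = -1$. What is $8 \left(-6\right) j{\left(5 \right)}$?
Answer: $-1920$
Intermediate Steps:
$j{\left(r \right)} = 2 r \left(-1 + r\right)$ ($j{\left(r \right)} = \left(r + r\right) \left(r - 1\right) = 2 r \left(-1 + r\right)$)
$8 \left(-6\right) j{\left(5 \right)} = 8 \left(-6\right) 2 \cdot 5 \left(-1 + 5\right) = - 48 \cdot 2 \cdot 5 \cdot 4 = \left(-48\right) 40 = -1920$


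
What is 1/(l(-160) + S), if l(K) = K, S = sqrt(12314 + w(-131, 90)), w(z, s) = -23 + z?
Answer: -1/84 - sqrt(190)/1680 ≈ -0.020110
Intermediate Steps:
S = 8*sqrt(190) (S = sqrt(12314 + (-23 - 131)) = sqrt(12314 - 154) = sqrt(12160) = 8*sqrt(190) ≈ 110.27)
1/(l(-160) + S) = 1/(-160 + 8*sqrt(190))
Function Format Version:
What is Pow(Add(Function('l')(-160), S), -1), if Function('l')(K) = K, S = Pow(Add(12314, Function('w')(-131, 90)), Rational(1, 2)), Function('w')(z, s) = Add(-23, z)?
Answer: Add(Rational(-1, 84), Mul(Rational(-1, 1680), Pow(190, Rational(1, 2)))) ≈ -0.020110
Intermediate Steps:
S = Mul(8, Pow(190, Rational(1, 2))) (S = Pow(Add(12314, Add(-23, -131)), Rational(1, 2)) = Pow(Add(12314, -154), Rational(1, 2)) = Pow(12160, Rational(1, 2)) = Mul(8, Pow(190, Rational(1, 2))) ≈ 110.27)
Pow(Add(Function('l')(-160), S), -1) = Pow(Add(-160, Mul(8, Pow(190, Rational(1, 2)))), -1)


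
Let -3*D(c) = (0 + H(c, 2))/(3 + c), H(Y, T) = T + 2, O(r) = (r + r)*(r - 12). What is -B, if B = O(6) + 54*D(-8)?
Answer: 288/5 ≈ 57.600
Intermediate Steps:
O(r) = 2*r*(-12 + r) (O(r) = (2*r)*(-12 + r) = 2*r*(-12 + r))
H(Y, T) = 2 + T
D(c) = -4/(3*(3 + c)) (D(c) = -(0 + (2 + 2))/(3*(3 + c)) = -(0 + 4)/(3*(3 + c)) = -4/(3*(3 + c)))
B = -288/5 (B = 2*6*(-12 + 6) + 54*(-4/(9 + 3*(-8))) = 2*6*(-6) + 54*(-4/(9 - 24)) = -72 + 54*(-4/(-15)) = -72 + 54*(-4*(-1/15)) = -72 + 54*(4/15) = -72 + 72/5 = -288/5 ≈ -57.600)
-B = -1*(-288/5) = 288/5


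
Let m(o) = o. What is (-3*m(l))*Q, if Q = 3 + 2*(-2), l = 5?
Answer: 15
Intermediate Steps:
Q = -1 (Q = 3 - 4 = -1)
(-3*m(l))*Q = -3*5*(-1) = -15*(-1) = 15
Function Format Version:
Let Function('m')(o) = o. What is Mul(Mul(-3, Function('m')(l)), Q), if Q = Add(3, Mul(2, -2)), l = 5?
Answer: 15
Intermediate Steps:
Q = -1 (Q = Add(3, -4) = -1)
Mul(Mul(-3, Function('m')(l)), Q) = Mul(Mul(-3, 5), -1) = Mul(-15, -1) = 15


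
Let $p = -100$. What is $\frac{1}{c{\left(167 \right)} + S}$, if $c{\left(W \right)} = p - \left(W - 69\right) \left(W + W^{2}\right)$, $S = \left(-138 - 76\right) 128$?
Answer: $- \frac{1}{2776980} \approx -3.601 \cdot 10^{-7}$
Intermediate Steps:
$S = -27392$ ($S = \left(-214\right) 128 = -27392$)
$c{\left(W \right)} = -100 - \left(-69 + W\right) \left(W + W^{2}\right)$ ($c{\left(W \right)} = -100 - \left(W - 69\right) \left(W + W^{2}\right) = -100 - \left(-69 + W\right) \left(W + W^{2}\right)$)
$\frac{1}{c{\left(167 \right)} + S} = \frac{1}{\left(-100 - 167^{3} + 68 \cdot 167^{2} + 69 \cdot 167\right) - 27392} = \frac{1}{\left(-100 - 4657463 + 68 \cdot 27889 + 11523\right) - 27392} = \frac{1}{\left(-100 - 4657463 + 1896452 + 11523\right) - 27392} = \frac{1}{-2749588 - 27392} = \frac{1}{-2776980} = - \frac{1}{2776980}$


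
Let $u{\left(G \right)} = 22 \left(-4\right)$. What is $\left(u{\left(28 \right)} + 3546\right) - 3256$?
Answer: $202$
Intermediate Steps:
$u{\left(G \right)} = -88$
$\left(u{\left(28 \right)} + 3546\right) - 3256 = \left(-88 + 3546\right) - 3256 = 3458 - 3256 = 202$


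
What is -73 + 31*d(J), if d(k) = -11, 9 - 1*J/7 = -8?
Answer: -414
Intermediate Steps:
J = 119 (J = 63 - 7*(-8) = 63 + 56 = 119)
-73 + 31*d(J) = -73 + 31*(-11) = -73 - 341 = -414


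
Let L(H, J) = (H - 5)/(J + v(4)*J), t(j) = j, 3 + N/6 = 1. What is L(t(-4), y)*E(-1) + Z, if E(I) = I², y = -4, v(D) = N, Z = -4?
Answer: -185/44 ≈ -4.2045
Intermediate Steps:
N = -12 (N = -18 + 6*1 = -18 + 6 = -12)
v(D) = -12
L(H, J) = -(-5 + H)/(11*J) (L(H, J) = (H - 5)/(J - 12*J) = (-5 + H)/((-11*J)) = (-5 + H)*(-1/(11*J)) = -(-5 + H)/(11*J))
L(t(-4), y)*E(-1) + Z = ((1/11)*(5 - 1*(-4))/(-4))*(-1)² - 4 = ((1/11)*(-¼)*(5 + 4))*1 - 4 = ((1/11)*(-¼)*9)*1 - 4 = -9/44*1 - 4 = -9/44 - 4 = -185/44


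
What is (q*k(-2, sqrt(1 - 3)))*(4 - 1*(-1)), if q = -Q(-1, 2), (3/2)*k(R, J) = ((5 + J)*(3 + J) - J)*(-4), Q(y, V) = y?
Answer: -520/3 - 280*I*sqrt(2)/3 ≈ -173.33 - 131.99*I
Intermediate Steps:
k(R, J) = 8*J/3 - 8*(3 + J)*(5 + J)/3 (k(R, J) = 2*(((5 + J)*(3 + J) - J)*(-4))/3 = 2*(((3 + J)*(5 + J) - J)*(-4))/3 = 2*((-J + (3 + J)*(5 + J))*(-4))/3 = 2*(4*J - 4*(3 + J)*(5 + J))/3 = 8*J/3 - 8*(3 + J)*(5 + J)/3)
q = 1 (q = -1*(-1) = 1)
(q*k(-2, sqrt(1 - 3)))*(4 - 1*(-1)) = (1*(-40 - 56*sqrt(1 - 3)/3 - 8*(sqrt(1 - 3))**2/3))*(4 - 1*(-1)) = (1*(-40 - 56*I*sqrt(2)/3 - 8*(sqrt(-2))**2/3))*(4 + 1) = (1*(-40 - 56*I*sqrt(2)/3 - 8*(I*sqrt(2))**2/3))*5 = (1*(-40 - 56*I*sqrt(2)/3 - 8/3*(-2)))*5 = (1*(-40 - 56*I*sqrt(2)/3 + 16/3))*5 = (1*(-104/3 - 56*I*sqrt(2)/3))*5 = (-104/3 - 56*I*sqrt(2)/3)*5 = -520/3 - 280*I*sqrt(2)/3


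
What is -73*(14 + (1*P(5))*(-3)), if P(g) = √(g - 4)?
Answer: -803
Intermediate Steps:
P(g) = √(-4 + g)
-73*(14 + (1*P(5))*(-3)) = -73*(14 + (1*√(-4 + 5))*(-3)) = -73*(14 + (1*√1)*(-3)) = -73*(14 + (1*1)*(-3)) = -73*(14 + 1*(-3)) = -73*(14 - 3) = -73*11 = -803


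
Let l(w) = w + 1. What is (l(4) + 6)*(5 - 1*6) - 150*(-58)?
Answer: 8689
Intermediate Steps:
l(w) = 1 + w
(l(4) + 6)*(5 - 1*6) - 150*(-58) = ((1 + 4) + 6)*(5 - 1*6) - 150*(-58) = (5 + 6)*(5 - 6) + 8700 = 11*(-1) + 8700 = -11 + 8700 = 8689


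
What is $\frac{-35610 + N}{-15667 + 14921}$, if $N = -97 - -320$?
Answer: $\frac{35387}{746} \approx 47.436$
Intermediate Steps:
$N = 223$ ($N = -97 + 320 = 223$)
$\frac{-35610 + N}{-15667 + 14921} = \frac{-35610 + 223}{-15667 + 14921} = - \frac{35387}{-746} = \left(-35387\right) \left(- \frac{1}{746}\right) = \frac{35387}{746}$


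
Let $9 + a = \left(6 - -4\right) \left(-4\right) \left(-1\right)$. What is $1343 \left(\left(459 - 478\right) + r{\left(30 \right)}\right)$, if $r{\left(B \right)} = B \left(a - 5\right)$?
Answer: $1022023$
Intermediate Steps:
$a = 31$ ($a = -9 + \left(6 - -4\right) \left(-4\right) \left(-1\right) = -9 + \left(6 + 4\right) \left(-4\right) \left(-1\right) = -9 + 10 \left(-4\right) \left(-1\right) = -9 - -40 = -9 + 40 = 31$)
$r{\left(B \right)} = 26 B$ ($r{\left(B \right)} = B \left(31 - 5\right) = B 26 = 26 B$)
$1343 \left(\left(459 - 478\right) + r{\left(30 \right)}\right) = 1343 \left(\left(459 - 478\right) + 26 \cdot 30\right) = 1343 \left(\left(459 - 478\right) + 780\right) = 1343 \left(-19 + 780\right) = 1343 \cdot 761 = 1022023$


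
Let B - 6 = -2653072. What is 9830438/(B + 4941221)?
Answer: 9830438/2288155 ≈ 4.2962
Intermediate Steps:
B = -2653066 (B = 6 - 2653072 = -2653066)
9830438/(B + 4941221) = 9830438/(-2653066 + 4941221) = 9830438/2288155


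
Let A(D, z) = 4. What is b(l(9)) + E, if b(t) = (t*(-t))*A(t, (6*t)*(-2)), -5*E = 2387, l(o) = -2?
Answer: -2467/5 ≈ -493.40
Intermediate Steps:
E = -2387/5 (E = -⅕*2387 = -2387/5 ≈ -477.40)
b(t) = -4*t² (b(t) = (t*(-t))*4 = -t²*4 = -4*t²)
b(l(9)) + E = -4*(-2)² - 2387/5 = -4*4 - 2387/5 = -16 - 2387/5 = -2467/5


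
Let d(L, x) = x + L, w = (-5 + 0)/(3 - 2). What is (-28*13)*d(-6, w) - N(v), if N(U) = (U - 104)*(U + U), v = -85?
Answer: -28126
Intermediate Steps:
N(U) = 2*U*(-104 + U) (N(U) = (-104 + U)*(2*U) = 2*U*(-104 + U))
w = -5 (w = -5/1 = -5*1 = -5)
d(L, x) = L + x
(-28*13)*d(-6, w) - N(v) = (-28*13)*(-6 - 5) - 2*(-85)*(-104 - 85) = -364*(-11) - 2*(-85)*(-189) = 4004 - 1*32130 = 4004 - 32130 = -28126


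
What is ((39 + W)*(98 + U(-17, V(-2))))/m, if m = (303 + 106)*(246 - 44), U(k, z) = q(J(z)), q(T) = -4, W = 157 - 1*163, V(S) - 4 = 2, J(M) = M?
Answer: 1551/41309 ≈ 0.037546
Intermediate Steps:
V(S) = 6 (V(S) = 4 + 2 = 6)
W = -6 (W = 157 - 163 = -6)
U(k, z) = -4
m = 82618 (m = 409*202 = 82618)
((39 + W)*(98 + U(-17, V(-2))))/m = ((39 - 6)*(98 - 4))/82618 = (33*94)*(1/82618) = 3102*(1/82618) = 1551/41309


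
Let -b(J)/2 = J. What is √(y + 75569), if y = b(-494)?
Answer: 13*√453 ≈ 276.69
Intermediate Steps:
b(J) = -2*J
y = 988 (y = -2*(-494) = 988)
√(y + 75569) = √(988 + 75569) = √76557 = 13*√453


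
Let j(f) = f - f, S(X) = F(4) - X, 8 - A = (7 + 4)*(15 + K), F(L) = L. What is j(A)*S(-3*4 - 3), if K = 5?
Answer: 0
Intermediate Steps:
A = -212 (A = 8 - (7 + 4)*(15 + 5) = 8 - 11*20 = 8 - 1*220 = 8 - 220 = -212)
S(X) = 4 - X
j(f) = 0
j(A)*S(-3*4 - 3) = 0*(4 - (-3*4 - 3)) = 0*(4 - (-12 - 3)) = 0*(4 - 1*(-15)) = 0*(4 + 15) = 0*19 = 0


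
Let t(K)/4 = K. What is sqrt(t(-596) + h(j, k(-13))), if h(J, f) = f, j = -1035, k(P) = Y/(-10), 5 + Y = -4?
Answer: I*sqrt(238310)/10 ≈ 48.817*I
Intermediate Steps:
Y = -9 (Y = -5 - 4 = -9)
k(P) = 9/10 (k(P) = -9/(-10) = -9*(-1/10) = 9/10)
t(K) = 4*K
sqrt(t(-596) + h(j, k(-13))) = sqrt(4*(-596) + 9/10) = sqrt(-2384 + 9/10) = sqrt(-23831/10) = I*sqrt(238310)/10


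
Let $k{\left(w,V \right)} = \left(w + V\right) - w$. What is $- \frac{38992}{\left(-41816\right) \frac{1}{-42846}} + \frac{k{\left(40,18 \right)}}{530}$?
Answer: $- \frac{55340275017}{1385155} \approx -39952.0$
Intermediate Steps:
$k{\left(w,V \right)} = V$ ($k{\left(w,V \right)} = \left(V + w\right) - w = V$)
$- \frac{38992}{\left(-41816\right) \frac{1}{-42846}} + \frac{k{\left(40,18 \right)}}{530} = - \frac{38992}{\left(-41816\right) \frac{1}{-42846}} + \frac{18}{530} = - \frac{38992}{\left(-41816\right) \left(- \frac{1}{42846}\right)} + 18 \cdot \frac{1}{530} = - \frac{38992}{\frac{20908}{21423}} + \frac{9}{265} = \left(-38992\right) \frac{21423}{20908} + \frac{9}{265} = - \frac{208831404}{5227} + \frac{9}{265} = - \frac{55340275017}{1385155}$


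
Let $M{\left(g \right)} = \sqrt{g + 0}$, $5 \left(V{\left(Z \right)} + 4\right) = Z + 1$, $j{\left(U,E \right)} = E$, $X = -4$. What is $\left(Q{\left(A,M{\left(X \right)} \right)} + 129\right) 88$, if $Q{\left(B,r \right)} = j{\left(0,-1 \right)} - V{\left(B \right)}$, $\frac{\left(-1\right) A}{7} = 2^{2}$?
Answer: $\frac{60456}{5} \approx 12091.0$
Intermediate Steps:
$V{\left(Z \right)} = - \frac{19}{5} + \frac{Z}{5}$ ($V{\left(Z \right)} = -4 + \frac{Z + 1}{5} = -4 + \frac{1 + Z}{5} = -4 + \left(\frac{1}{5} + \frac{Z}{5}\right) = - \frac{19}{5} + \frac{Z}{5}$)
$M{\left(g \right)} = \sqrt{g}$
$A = -28$ ($A = - 7 \cdot 2^{2} = \left(-7\right) 4 = -28$)
$Q{\left(B,r \right)} = \frac{14}{5} - \frac{B}{5}$ ($Q{\left(B,r \right)} = -1 - \left(- \frac{19}{5} + \frac{B}{5}\right) = \frac{14}{5} - \frac{B}{5}$)
$\left(Q{\left(A,M{\left(X \right)} \right)} + 129\right) 88 = \left(\left(\frac{14}{5} - - \frac{28}{5}\right) + 129\right) 88 = \left(\left(\frac{14}{5} + \frac{28}{5}\right) + 129\right) 88 = \left(\frac{42}{5} + 129\right) 88 = \frac{687}{5} \cdot 88 = \frac{60456}{5}$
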